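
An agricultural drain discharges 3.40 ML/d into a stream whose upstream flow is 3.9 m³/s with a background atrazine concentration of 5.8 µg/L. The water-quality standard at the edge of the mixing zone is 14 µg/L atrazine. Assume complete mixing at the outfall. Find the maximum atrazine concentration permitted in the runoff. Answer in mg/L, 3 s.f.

3.40 ML/d = 0.03935 m³/s.
5.8 µg/L = 0.0058 mg/L.
14 µg/L = 0.014 mg/L.
Mass balance: 0.014·3.939 = 0.03935·Cₑ + 3.9·0.0058.
Cₑ = (0.05515 − 0.02262) / 0.03935 = 0.8267 mg/L.

0.827 mg/L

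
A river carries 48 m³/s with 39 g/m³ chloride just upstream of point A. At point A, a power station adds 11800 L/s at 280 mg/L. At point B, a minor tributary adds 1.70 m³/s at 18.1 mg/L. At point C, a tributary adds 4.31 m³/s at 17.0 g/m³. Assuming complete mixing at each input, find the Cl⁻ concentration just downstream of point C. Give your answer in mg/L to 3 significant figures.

80.2 mg/L

11800 L/s = 11.8 m³/s.
After input A: C = (48·39 + 11.8·280) / 59.8 = 86.56 mg/L.
After input B: C = (59.8·86.56 + 1.7·18.1) / 61.5 = 84.66 mg/L.
After input C: C = (61.5·84.66 + 4.31·17) / 65.81 = 80.23 mg/L.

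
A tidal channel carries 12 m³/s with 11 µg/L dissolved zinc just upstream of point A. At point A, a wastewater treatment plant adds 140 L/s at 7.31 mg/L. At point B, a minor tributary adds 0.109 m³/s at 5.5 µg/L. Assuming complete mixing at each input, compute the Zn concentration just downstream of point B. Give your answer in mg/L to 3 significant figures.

0.0944 mg/L

11 µg/L = 0.011 mg/L.
140 L/s = 0.14 m³/s.
After input A: C = (12·0.011 + 0.14·7.31) / 12.14 = 0.09517 mg/L.
5.5 µg/L = 0.0055 mg/L.
After input B: C = (12.14·0.09517 + 0.109·0.0055) / 12.25 = 0.09438 mg/L.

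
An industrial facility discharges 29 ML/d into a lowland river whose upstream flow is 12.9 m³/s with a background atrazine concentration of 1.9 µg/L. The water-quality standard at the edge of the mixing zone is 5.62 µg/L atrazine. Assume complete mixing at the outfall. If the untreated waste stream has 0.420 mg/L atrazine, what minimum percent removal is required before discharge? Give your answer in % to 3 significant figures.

29 ML/d = 0.3356 m³/s.
1.9 µg/L = 0.0019 mg/L.
5.62 µg/L = 0.00562 mg/L.
Mass balance: 0.00562·13.24 = 0.3356·Cₑ + 12.9·0.0019.
Cₑ = (0.07438 − 0.02451) / 0.3356 = 0.1486 mg/L.
Required removal = 1 − 0.1486/0.420 = 64.62 %.

64.6 %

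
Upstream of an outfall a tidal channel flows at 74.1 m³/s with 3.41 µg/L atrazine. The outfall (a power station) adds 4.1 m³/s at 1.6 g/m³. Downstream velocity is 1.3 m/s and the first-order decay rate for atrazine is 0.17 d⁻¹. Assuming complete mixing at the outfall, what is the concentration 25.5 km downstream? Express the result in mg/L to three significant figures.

0.0838 mg/L

3.41 µg/L = 0.00341 mg/L.
After complete mixing, C₀ = (4.1·1.6 + 74.1·0.00341) / 78.2 = 0.08712 mg/L.
Travel time t = 2.55e+04 m / 1.3 m/s = 1.962e+04 s = 0.227 d.
C = 0.08712·exp(−0.17·0.227) = 0.08712·0.9621 = 0.08382 mg/L.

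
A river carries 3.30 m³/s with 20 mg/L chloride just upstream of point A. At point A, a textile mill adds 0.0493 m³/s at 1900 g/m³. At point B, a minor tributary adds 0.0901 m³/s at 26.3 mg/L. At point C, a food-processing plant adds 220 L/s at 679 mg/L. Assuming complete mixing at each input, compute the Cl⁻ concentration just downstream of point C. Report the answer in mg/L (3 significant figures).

After input A: C = (3.3·20 + 0.0493·1900) / 3.349 = 47.67 mg/L.
After input B: C = (3.349·47.67 + 0.0901·26.3) / 3.439 = 47.11 mg/L.
220 L/s = 0.22 m³/s.
After input C: C = (3.439·47.11 + 0.22·679) / 3.659 = 85.1 mg/L.

85.1 mg/L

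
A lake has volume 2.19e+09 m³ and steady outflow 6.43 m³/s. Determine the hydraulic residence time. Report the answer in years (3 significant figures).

10.8 yr

Q = 6.43 m³/s × 3.156e+07 s/yr = 2.029e+08 m³/yr.
Hydraulic residence time τ = V/Q = 2.19e+09/2.029e+08 = 10.79 yr.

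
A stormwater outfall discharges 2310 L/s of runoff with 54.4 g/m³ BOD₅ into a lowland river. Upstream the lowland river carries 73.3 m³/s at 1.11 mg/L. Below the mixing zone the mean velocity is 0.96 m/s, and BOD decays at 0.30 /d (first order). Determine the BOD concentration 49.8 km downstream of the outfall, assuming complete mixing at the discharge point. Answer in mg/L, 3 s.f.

2310 L/s = 2.31 m³/s.
After complete mixing, C₀ = (2.31·54.4 + 73.3·1.11) / 75.61 = 2.738 mg/L.
Travel time t = 4.98e+04 m / 0.96 m/s = 5.188e+04 s = 0.6004 d.
C = 2.738·exp(−0.30·0.6004) = 2.738·0.8352 = 2.287 mg/L.

2.29 mg/L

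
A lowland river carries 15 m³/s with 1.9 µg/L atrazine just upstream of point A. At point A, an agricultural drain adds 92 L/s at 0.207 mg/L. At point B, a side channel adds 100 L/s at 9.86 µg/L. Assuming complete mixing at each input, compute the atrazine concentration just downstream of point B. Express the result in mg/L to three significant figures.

1.9 µg/L = 0.0019 mg/L.
92 L/s = 0.092 m³/s.
After input A: C = (15·0.0019 + 0.092·0.207) / 15.09 = 0.00315 mg/L.
100 L/s = 0.1 m³/s.
9.86 µg/L = 0.00986 mg/L.
After input B: C = (15.09·0.00315 + 0.1·0.00986) / 15.19 = 0.003194 mg/L.

0.00319 mg/L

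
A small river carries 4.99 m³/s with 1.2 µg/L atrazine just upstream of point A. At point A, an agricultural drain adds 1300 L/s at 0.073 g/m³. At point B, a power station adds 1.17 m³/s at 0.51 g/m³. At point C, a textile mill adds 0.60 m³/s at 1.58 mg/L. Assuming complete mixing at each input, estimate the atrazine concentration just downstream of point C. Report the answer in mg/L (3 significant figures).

1.2 µg/L = 0.0012 mg/L.
1300 L/s = 1.3 m³/s.
After input A: C = (4.99·0.0012 + 1.3·0.073) / 6.29 = 0.01604 mg/L.
After input B: C = (6.29·0.01604 + 1.17·0.51) / 7.46 = 0.09351 mg/L.
After input C: C = (7.46·0.09351 + 0.6·1.58) / 8.06 = 0.2042 mg/L.

0.204 mg/L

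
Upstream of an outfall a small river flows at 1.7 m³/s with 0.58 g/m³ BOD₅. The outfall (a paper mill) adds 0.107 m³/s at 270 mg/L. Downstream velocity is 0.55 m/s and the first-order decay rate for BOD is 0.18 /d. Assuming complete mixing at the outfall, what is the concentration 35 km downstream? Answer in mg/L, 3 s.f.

14.5 mg/L

After complete mixing, C₀ = (0.107·270 + 1.7·0.58) / 1.807 = 16.53 mg/L.
Travel time t = 3.5e+04 m / 0.55 m/s = 6.364e+04 s = 0.7365 d.
C = 16.53·exp(−0.18·0.7365) = 16.53·0.8758 = 14.48 mg/L.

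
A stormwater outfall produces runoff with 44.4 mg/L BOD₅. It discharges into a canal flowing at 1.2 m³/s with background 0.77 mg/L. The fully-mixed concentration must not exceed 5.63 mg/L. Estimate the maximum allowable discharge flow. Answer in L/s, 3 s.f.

150 L/s

Mass balance at complete mixing: C_std·(Q_w + Q_r) = Q_w·C_e + Q_r·C_b.
Rearranging, Q_w = Q_r·(C_std − C_b)/(C_e − C_std) = 1.2·(5.63 − 0.77) / (44.4 − 5.63) = 0.1504 m³/s.
= 150.4 L/s.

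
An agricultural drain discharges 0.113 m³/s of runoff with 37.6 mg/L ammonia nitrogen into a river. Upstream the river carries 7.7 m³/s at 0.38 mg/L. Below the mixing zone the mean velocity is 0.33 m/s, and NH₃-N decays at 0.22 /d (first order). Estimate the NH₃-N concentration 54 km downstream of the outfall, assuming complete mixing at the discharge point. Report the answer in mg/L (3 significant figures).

0.605 mg/L

After complete mixing, C₀ = (0.113·37.6 + 7.7·0.38) / 7.813 = 0.9183 mg/L.
Travel time t = 5.4e+04 m / 0.33 m/s = 1.636e+05 s = 1.894 d.
C = 0.9183·exp(−0.22·1.894) = 0.9183·0.6592 = 0.6054 mg/L.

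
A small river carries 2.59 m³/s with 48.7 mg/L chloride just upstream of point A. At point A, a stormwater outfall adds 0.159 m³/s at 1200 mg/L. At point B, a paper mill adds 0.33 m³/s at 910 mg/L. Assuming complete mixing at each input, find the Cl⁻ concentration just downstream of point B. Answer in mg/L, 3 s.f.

After input A: C = (2.59·48.7 + 0.159·1200) / 2.749 = 115.3 mg/L.
After input B: C = (2.749·115.3 + 0.33·910) / 3.079 = 200.5 mg/L.

200 mg/L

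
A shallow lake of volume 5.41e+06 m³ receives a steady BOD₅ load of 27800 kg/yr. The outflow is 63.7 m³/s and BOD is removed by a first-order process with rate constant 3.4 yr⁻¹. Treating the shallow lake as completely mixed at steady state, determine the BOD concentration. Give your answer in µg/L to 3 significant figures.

Outflow Q = 63.7 m³/s × 3.156e+07 s/yr = 2.01e+09 m³/yr.
Steady-state CSTR mass balance: W = Q·C + k·V·C, so C = W/(Q + kV).
Q + kV = 2.01e+09 + 3.4·5.41e+06 = 2.029e+09 m³/yr.
C = 27800/2.029e+09 = 1.37e-05 kg/m³ = 0.0137 mg/L = 13.7 µg/L.

13.7 µg/L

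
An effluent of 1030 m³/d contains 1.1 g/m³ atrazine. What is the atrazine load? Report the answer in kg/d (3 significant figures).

1.13 kg/d

1030 m³/d = 0.01192 m³/s.
Mass flux = Q·C = 0.01192 m³/s × 1.1 g/m³ = 0.01311 g/s.
= 0.01311 g/s × 86.4 = 1.133 kg/d.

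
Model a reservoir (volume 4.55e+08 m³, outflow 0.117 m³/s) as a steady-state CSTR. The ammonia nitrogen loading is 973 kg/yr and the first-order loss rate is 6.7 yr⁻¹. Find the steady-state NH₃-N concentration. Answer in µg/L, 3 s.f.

Outflow Q = 0.117 m³/s × 3.156e+07 s/yr = 3.692e+06 m³/yr.
Steady-state CSTR mass balance: W = Q·C + k·V·C, so C = W/(Q + kV).
Q + kV = 3.692e+06 + 6.7·4.55e+08 = 3.052e+09 m³/yr.
C = 973/3.052e+09 = 3.188e-07 kg/m³ = 0.0003188 mg/L = 0.3188 µg/L.

0.319 µg/L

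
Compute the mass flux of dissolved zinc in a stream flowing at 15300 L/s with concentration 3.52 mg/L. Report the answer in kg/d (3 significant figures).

15300 L/s = 15.3 m³/s.
Mass flux = Q·C = 15.3 m³/s × 3.52 g/m³ = 53.86 g/s.
= 53.86 g/s × 86.4 = 4653 kg/d.

4650 kg/d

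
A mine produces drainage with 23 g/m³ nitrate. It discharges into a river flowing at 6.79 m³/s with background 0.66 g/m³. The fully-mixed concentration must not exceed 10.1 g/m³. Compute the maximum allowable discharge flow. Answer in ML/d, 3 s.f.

429 ML/d

Mass balance at complete mixing: C_std·(Q_w + Q_r) = Q_w·C_e + Q_r·C_b.
Rearranging, Q_w = Q_r·(C_std − C_b)/(C_e − C_std) = 6.79·(10.1 − 0.66) / (23 − 10.1) = 4.969 m³/s.
= 429.3 ML/d.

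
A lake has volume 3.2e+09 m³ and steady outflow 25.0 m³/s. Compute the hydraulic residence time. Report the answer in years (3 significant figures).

4.06 yr

Q = 25.0 m³/s × 3.156e+07 s/yr = 7.889e+08 m³/yr.
Hydraulic residence time τ = V/Q = 3.2e+09/7.889e+08 = 4.056 yr.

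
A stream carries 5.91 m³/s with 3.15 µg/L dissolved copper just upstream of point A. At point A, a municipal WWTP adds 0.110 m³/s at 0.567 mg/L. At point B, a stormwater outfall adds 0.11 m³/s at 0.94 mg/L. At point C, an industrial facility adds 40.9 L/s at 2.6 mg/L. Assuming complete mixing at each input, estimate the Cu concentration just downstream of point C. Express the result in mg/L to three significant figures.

0.0471 mg/L

3.15 µg/L = 0.00315 mg/L.
After input A: C = (5.91·0.00315 + 0.11·0.567) / 6.02 = 0.01345 mg/L.
After input B: C = (6.02·0.01345 + 0.11·0.94) / 6.13 = 0.03008 mg/L.
40.9 L/s = 0.0409 m³/s.
After input C: C = (6.13·0.03008 + 0.0409·2.6) / 6.171 = 0.04711 mg/L.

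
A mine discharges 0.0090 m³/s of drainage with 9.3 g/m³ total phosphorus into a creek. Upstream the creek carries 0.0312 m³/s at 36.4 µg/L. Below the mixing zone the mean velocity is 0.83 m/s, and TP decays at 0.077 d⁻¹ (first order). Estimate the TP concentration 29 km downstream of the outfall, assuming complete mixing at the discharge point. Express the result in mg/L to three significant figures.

36.4 µg/L = 0.0364 mg/L.
After complete mixing, C₀ = (0.009·9.3 + 0.0312·0.0364) / 0.0402 = 2.11 mg/L.
Travel time t = 2.9e+04 m / 0.83 m/s = 3.494e+04 s = 0.4044 d.
C = 2.11·exp(−0.077·0.4044) = 2.11·0.9693 = 2.046 mg/L.

2.05 mg/L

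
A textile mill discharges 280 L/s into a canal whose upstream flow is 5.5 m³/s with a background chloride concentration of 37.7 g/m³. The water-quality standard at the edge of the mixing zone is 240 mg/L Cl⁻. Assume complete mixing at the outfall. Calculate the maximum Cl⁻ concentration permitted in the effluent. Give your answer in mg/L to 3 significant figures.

4210 mg/L

280 L/s = 0.28 m³/s.
Mass balance: 240·5.78 = 0.28·Cₑ + 5.5·37.7.
Cₑ = (1387 − 207.4) / 0.28 = 4214 mg/L.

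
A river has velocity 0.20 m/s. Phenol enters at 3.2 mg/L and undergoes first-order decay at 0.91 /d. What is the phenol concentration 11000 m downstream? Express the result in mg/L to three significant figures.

1.79 mg/L

Travel time t = 11000 m / 0.20 m/s = 1.1e+04/0.20 = 5.5e+04 s = 0.6366 d.
First-order decay: C = 3.2·exp(−0.91·0.6366) = 3.2·0.5603 = 1.793 mg/L.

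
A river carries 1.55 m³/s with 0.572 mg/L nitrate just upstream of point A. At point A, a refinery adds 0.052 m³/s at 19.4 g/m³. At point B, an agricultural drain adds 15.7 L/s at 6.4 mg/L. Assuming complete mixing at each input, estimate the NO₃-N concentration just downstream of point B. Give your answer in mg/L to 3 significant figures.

1.23 mg/L

After input A: C = (1.55·0.572 + 0.052·19.4) / 1.602 = 1.183 mg/L.
15.7 L/s = 0.0157 m³/s.
After input B: C = (1.602·1.183 + 0.0157·6.4) / 1.618 = 1.234 mg/L.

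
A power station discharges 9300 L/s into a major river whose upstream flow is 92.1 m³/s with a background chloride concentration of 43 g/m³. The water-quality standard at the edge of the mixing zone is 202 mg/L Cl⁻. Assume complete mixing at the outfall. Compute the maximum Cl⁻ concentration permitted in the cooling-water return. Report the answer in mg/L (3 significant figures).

1780 mg/L

9300 L/s = 9.3 m³/s.
Mass balance: 202·101.4 = 9.3·Cₑ + 92.1·43.
Cₑ = (2.048e+04 − 3960) / 9.3 = 1777 mg/L.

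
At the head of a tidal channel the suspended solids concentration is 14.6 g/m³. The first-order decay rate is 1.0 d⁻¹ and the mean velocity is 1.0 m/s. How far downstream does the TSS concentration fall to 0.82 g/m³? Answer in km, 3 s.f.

249 km

From C = C₀·e^(−kt), t = ln(C₀/C)/k = ln(14.6/0.82)/1.0 = 2.879/1.0 = 2.879 d.
Distance = v·t = 1.0 m/s × 2.488e+05 s = 2.488e+05 m = 248.8 km.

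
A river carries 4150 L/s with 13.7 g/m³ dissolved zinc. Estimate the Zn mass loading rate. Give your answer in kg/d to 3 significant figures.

4150 L/s = 4.15 m³/s.
Mass flux = Q·C = 4.15 m³/s × 13.7 g/m³ = 56.86 g/s.
= 56.86 g/s × 86.4 = 4912 kg/d.

4910 kg/d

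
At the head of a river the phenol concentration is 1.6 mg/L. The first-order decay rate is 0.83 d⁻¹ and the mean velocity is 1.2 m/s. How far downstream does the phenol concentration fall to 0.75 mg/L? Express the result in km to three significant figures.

94.6 km

From C = C₀·e^(−kt), t = ln(C₀/C)/k = ln(1.6/0.75)/0.83 = 0.7577/0.83 = 0.9129 d.
Distance = v·t = 1.2 m/s × 7.887e+04 s = 9.465e+04 m = 94.65 km.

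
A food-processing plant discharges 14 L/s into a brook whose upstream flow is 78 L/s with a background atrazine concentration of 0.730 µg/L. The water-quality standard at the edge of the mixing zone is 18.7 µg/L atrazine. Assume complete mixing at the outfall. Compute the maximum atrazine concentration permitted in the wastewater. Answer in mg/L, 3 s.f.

0.119 mg/L

14 L/s = 0.014 m³/s.
78 L/s = 0.078 m³/s.
0.730 µg/L = 0.00073 mg/L.
18.7 µg/L = 0.0187 mg/L.
Mass balance: 0.0187·0.092 = 0.014·Cₑ + 0.078·0.00073.
Cₑ = (0.00172 − 5.694e-05) / 0.014 = 0.1188 mg/L.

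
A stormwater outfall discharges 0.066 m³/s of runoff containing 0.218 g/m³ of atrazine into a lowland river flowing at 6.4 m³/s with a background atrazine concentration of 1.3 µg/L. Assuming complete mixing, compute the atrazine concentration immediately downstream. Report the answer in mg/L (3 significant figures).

0.00351 mg/L

1.3 µg/L = 0.0013 mg/L.
By mass balance at complete mixing, C = (0.066·0.218 + 6.4·0.0013) / (0.066 + 6.4) = 0.02271/6.466 = 0.003512 mg/L.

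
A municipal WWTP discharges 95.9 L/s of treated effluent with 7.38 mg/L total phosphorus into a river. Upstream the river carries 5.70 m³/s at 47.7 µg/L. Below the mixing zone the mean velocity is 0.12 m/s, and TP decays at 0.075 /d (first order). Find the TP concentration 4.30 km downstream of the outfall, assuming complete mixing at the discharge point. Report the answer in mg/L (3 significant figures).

0.164 mg/L

95.9 L/s = 0.0959 m³/s.
47.7 µg/L = 0.0477 mg/L.
After complete mixing, C₀ = (0.0959·7.38 + 5.7·0.0477) / 5.796 = 0.169 mg/L.
Travel time t = 4300 m / 0.12 m/s = 3.583e+04 s = 0.4147 d.
C = 0.169·exp(−0.075·0.4147) = 0.169·0.9694 = 0.1638 mg/L.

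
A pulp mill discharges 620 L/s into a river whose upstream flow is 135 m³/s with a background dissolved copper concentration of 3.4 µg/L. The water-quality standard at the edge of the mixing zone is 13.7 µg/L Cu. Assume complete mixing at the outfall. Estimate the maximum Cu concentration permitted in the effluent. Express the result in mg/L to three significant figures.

2.26 mg/L

620 L/s = 0.62 m³/s.
3.4 µg/L = 0.0034 mg/L.
13.7 µg/L = 0.0137 mg/L.
Mass balance: 0.0137·135.6 = 0.62·Cₑ + 135·0.0034.
Cₑ = (1.858 − 0.459) / 0.62 = 2.256 mg/L.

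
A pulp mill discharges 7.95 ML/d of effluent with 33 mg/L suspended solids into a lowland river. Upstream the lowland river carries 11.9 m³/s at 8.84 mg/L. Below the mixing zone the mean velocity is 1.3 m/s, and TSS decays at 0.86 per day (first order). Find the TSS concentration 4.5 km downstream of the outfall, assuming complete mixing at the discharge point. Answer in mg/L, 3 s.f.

7.95 ML/d = 0.09201 m³/s.
After complete mixing, C₀ = (0.09201·33 + 11.9·8.84) / 11.99 = 9.025 mg/L.
Travel time t = 4500 m / 1.3 m/s = 3462 s = 0.04006 d.
C = 9.025·exp(−0.86·0.04006) = 9.025·0.9661 = 8.72 mg/L.

8.72 mg/L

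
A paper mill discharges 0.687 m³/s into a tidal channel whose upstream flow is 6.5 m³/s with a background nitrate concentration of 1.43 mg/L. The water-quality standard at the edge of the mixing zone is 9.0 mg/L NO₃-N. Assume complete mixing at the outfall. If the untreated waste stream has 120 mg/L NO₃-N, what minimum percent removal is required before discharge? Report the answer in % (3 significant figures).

32.8 %

Mass balance: 9·7.187 = 0.687·Cₑ + 6.5·1.43.
Cₑ = (64.68 − 9.295) / 0.687 = 80.62 mg/L.
Required removal = 1 − 80.62/120 = 32.81 %.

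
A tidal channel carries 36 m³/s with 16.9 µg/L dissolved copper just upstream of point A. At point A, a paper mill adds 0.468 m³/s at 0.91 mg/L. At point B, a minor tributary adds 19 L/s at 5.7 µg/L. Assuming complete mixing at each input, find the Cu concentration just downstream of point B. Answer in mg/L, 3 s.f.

16.9 µg/L = 0.0169 mg/L.
After input A: C = (36·0.0169 + 0.468·0.91) / 36.47 = 0.02836 mg/L.
19 L/s = 0.019 m³/s.
5.7 µg/L = 0.0057 mg/L.
After input B: C = (36.47·0.02836 + 0.019·0.0057) / 36.49 = 0.02835 mg/L.

0.0283 mg/L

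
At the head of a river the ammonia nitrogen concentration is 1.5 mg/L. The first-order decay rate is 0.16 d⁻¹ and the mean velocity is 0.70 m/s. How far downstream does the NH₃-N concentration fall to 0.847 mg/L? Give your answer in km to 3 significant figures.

From C = C₀·e^(−kt), t = ln(C₀/C)/k = ln(1.5/0.847)/0.16 = 0.5715/0.16 = 3.572 d.
Distance = v·t = 0.70 m/s × 3.086e+05 s = 2.16e+05 m = 216 km.

216 km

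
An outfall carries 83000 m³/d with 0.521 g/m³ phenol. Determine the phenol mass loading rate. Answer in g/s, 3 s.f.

0.500 g/s

83000 m³/d = 0.9606 m³/s.
Mass flux = Q·C = 0.9606 m³/s × 0.521 g/m³ = 0.5005 g/s.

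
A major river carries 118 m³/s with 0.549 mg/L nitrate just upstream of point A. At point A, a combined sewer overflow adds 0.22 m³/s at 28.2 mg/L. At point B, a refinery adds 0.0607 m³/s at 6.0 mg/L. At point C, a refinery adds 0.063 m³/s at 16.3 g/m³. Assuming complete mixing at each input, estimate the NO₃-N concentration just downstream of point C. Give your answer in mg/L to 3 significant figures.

0.612 mg/L

After input A: C = (118·0.549 + 0.22·28.2) / 118.2 = 0.6005 mg/L.
After input B: C = (118.2·0.6005 + 0.0607·6) / 118.3 = 0.6032 mg/L.
After input C: C = (118.3·0.6032 + 0.063·16.3) / 118.3 = 0.6116 mg/L.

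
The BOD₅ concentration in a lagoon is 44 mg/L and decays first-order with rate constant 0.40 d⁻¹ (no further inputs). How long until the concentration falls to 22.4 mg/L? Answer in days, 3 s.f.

t = ln(C₀/C)/k = ln(44/22.4)/0.40 = 0.6751/0.40 = 1.688 d.

1.69 d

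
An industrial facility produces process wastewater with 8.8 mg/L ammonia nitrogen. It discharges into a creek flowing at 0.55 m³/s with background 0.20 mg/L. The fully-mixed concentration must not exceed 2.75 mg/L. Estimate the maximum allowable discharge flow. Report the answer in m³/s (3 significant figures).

Mass balance at complete mixing: C_std·(Q_w + Q_r) = Q_w·C_e + Q_r·C_b.
Rearranging, Q_w = Q_r·(C_std − C_b)/(C_e − C_std) = 0.55·(2.75 − 0.2) / (8.8 − 2.75) = 0.2318 m³/s.

0.232 m³/s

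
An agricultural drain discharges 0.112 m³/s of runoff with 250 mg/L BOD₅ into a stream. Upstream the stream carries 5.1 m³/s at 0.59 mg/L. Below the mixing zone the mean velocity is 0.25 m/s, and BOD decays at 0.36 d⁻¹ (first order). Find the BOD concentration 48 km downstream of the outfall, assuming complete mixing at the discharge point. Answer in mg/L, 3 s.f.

After complete mixing, C₀ = (0.112·250 + 5.1·0.59) / 5.212 = 5.95 mg/L.
Travel time t = 4.8e+04 m / 0.25 m/s = 1.92e+05 s = 2.222 d.
C = 5.95·exp(−0.36·2.222) = 5.95·0.4493 = 2.673 mg/L.

2.67 mg/L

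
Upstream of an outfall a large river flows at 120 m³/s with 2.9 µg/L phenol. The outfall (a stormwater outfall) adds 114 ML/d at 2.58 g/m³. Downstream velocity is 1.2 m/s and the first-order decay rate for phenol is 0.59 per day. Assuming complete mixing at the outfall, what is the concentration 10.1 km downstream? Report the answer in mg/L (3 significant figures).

0.0292 mg/L

114 ML/d = 1.319 m³/s.
2.9 µg/L = 0.0029 mg/L.
After complete mixing, C₀ = (1.319·2.58 + 120·0.0029) / 121.3 = 0.03093 mg/L.
Travel time t = 1.01e+04 m / 1.2 m/s = 8417 s = 0.09742 d.
C = 0.03093·exp(−0.59·0.09742) = 0.03093·0.9441 = 0.0292 mg/L.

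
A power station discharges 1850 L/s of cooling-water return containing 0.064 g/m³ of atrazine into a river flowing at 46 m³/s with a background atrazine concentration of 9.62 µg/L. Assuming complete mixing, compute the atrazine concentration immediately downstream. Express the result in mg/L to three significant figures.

0.0117 mg/L

1850 L/s = 1.85 m³/s.
9.62 µg/L = 0.00962 mg/L.
Conservation of mass across the mixing zone: C = (1.85·0.064 + 46·0.00962) / (1.85 + 46) = 0.5609/47.85 = 0.01172 mg/L.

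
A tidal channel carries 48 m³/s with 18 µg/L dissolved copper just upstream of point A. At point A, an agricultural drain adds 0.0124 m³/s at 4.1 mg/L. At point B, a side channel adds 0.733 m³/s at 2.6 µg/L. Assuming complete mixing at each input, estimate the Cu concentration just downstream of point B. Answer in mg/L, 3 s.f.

18 µg/L = 0.018 mg/L.
After input A: C = (48·0.018 + 0.0124·4.1) / 48.01 = 0.01905 mg/L.
2.6 µg/L = 0.0026 mg/L.
After input B: C = (48.01·0.01905 + 0.733·0.0026) / 48.75 = 0.01881 mg/L.

0.0188 mg/L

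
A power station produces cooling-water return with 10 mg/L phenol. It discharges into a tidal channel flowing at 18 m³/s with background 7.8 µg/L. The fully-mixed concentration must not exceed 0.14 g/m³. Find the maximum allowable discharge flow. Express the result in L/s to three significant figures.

7.8 µg/L = 0.0078 mg/L.
Mass balance at complete mixing: C_std·(Q_w + Q_r) = Q_w·C_e + Q_r·C_b.
Rearranging, Q_w = Q_r·(C_std − C_b)/(C_e − C_std) = 18·(0.14 − 0.0078) / (10 − 0.14) = 0.2413 m³/s.
= 241.3 L/s.

241 L/s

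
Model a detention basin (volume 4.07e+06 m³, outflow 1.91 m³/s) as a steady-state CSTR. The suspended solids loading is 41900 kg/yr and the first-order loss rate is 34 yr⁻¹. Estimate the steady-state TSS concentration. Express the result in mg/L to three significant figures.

Outflow Q = 1.91 m³/s × 3.156e+07 s/yr = 6.028e+07 m³/yr.
Steady-state CSTR mass balance: W = Q·C + k·V·C, so C = W/(Q + kV).
Q + kV = 6.028e+07 + 34·4.07e+06 = 1.987e+08 m³/yr.
C = 41900/1.987e+08 = 0.0002109 kg/m³ = 0.2109 mg/L.

0.211 mg/L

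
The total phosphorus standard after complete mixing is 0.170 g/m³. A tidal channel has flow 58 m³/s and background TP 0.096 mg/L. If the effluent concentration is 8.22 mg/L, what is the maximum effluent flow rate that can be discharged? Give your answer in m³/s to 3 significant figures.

Mass balance at complete mixing: C_std·(Q_w + Q_r) = Q_w·C_e + Q_r·C_b.
Rearranging, Q_w = Q_r·(C_std − C_b)/(C_e − C_std) = 58·(0.17 − 0.096) / (8.22 − 0.17) = 0.5332 m³/s.

0.533 m³/s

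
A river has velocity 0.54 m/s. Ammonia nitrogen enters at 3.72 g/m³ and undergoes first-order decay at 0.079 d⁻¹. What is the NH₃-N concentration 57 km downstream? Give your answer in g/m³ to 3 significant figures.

Travel time t = 57 km / 0.54 m/s = 5.7e+04/0.54 = 1.056e+05 s = 1.222 d.
First-order decay: C = 3.72·exp(−0.079·1.222) = 3.72·0.908 = 3.378 g/m³.

3.38 g/m³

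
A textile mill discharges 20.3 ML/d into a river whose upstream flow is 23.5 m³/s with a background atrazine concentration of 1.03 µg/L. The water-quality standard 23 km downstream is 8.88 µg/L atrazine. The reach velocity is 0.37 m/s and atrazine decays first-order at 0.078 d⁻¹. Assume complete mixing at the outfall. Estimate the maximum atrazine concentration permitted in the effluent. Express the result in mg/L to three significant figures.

20.3 ML/d = 0.235 m³/s.
1.03 µg/L = 0.00103 mg/L.
8.88 µg/L = 0.00888 mg/L.
Travel time to the compliance point: t = 2.3e+04/0.37 = 6.216e+04 s = 0.7195 d; decay factor exp(−0.078·0.7195) = 0.9454.
So the concentration just after mixing may be at most 0.00888/0.9454 = 0.009393 mg/L.
Mass balance: 0.009393·23.73 = 0.235·Cₑ + 23.5·0.00103.
Cₑ = (0.2229 − 0.02421) / 0.235 = 0.8458 mg/L.

0.846 mg/L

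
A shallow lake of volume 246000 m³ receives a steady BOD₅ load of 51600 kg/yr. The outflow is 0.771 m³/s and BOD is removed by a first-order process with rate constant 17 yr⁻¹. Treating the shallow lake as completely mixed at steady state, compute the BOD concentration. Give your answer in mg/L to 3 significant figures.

1.81 mg/L

Outflow Q = 0.771 m³/s × 3.156e+07 s/yr = 2.433e+07 m³/yr.
Steady-state CSTR mass balance: W = Q·C + k·V·C, so C = W/(Q + kV).
Q + kV = 2.433e+07 + 17·246000 = 2.851e+07 m³/yr.
C = 51600/2.851e+07 = 0.00181 kg/m³ = 1.81 mg/L.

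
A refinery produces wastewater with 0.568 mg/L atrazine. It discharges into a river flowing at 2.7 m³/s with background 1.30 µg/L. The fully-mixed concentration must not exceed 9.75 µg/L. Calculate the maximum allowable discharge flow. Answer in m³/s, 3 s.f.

1.30 µg/L = 0.0013 mg/L.
9.75 µg/L = 0.00975 mg/L.
Mass balance at complete mixing: C_std·(Q_w + Q_r) = Q_w·C_e + Q_r·C_b.
Rearranging, Q_w = Q_r·(C_std − C_b)/(C_e − C_std) = 2.7·(0.00975 − 0.0013) / (0.568 − 0.00975) = 0.04087 m³/s.

0.0409 m³/s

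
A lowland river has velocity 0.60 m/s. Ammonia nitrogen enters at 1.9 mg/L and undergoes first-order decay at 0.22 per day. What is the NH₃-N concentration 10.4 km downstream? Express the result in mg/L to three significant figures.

1.82 mg/L

Travel time t = 10.4 km / 0.60 m/s = 1.04e+04/0.60 = 1.733e+04 s = 0.2006 d.
First-order decay: C = 1.9·exp(−0.22·0.2006) = 1.9·0.9568 = 1.818 mg/L.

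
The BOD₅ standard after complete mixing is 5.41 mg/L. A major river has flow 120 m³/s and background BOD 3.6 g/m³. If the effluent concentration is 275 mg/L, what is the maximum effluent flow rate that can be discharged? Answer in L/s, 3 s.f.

806 L/s

Mass balance at complete mixing: C_std·(Q_w + Q_r) = Q_w·C_e + Q_r·C_b.
Rearranging, Q_w = Q_r·(C_std − C_b)/(C_e − C_std) = 120·(5.41 − 3.6) / (275 − 5.41) = 0.8057 m³/s.
= 805.7 L/s.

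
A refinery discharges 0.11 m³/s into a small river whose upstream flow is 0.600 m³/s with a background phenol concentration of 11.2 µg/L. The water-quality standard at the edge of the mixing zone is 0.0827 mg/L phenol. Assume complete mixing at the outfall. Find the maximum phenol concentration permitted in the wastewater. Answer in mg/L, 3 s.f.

0.473 mg/L

11.2 µg/L = 0.0112 mg/L.
Mass balance: 0.0827·0.71 = 0.11·Cₑ + 0.6·0.0112.
Cₑ = (0.05872 − 0.00672) / 0.11 = 0.4727 mg/L.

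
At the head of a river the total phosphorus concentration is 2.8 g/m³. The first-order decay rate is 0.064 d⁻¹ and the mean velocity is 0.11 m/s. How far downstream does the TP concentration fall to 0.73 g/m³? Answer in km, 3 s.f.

200 km

From C = C₀·e^(−kt), t = ln(C₀/C)/k = ln(2.8/0.73)/0.064 = 1.344/0.064 = 21.01 d.
Distance = v·t = 0.11 m/s × 1.815e+06 s = 1.996e+05 m = 199.6 km.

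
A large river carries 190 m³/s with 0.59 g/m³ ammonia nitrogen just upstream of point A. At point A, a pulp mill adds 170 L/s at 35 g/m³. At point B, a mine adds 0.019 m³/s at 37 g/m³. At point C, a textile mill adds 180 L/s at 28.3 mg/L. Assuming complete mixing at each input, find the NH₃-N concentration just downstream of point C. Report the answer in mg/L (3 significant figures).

170 L/s = 0.17 m³/s.
After input A: C = (190·0.59 + 0.17·35) / 190.2 = 0.6208 mg/L.
After input B: C = (190.2·0.6208 + 0.019·37) / 190.2 = 0.6244 mg/L.
180 L/s = 0.18 m³/s.
After input C: C = (190.2·0.6244 + 0.18·28.3) / 190.4 = 0.6506 mg/L.

0.651 mg/L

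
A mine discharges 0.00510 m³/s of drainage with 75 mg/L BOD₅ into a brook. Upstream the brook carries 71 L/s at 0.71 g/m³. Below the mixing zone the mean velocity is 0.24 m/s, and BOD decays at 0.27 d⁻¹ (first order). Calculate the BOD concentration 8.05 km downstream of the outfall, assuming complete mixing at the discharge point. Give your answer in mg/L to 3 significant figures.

5.12 mg/L

71 L/s = 0.071 m³/s.
After complete mixing, C₀ = (0.0051·75 + 0.071·0.71) / 0.0761 = 5.689 mg/L.
Travel time t = 8050 m / 0.24 m/s = 3.354e+04 s = 0.3882 d.
C = 5.689·exp(−0.27·0.3882) = 5.689·0.9005 = 5.123 mg/L.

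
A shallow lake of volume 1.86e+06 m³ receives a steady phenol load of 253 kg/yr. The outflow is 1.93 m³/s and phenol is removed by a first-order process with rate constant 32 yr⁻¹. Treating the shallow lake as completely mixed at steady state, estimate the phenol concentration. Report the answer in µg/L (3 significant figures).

2.10 µg/L

Outflow Q = 1.93 m³/s × 3.156e+07 s/yr = 6.091e+07 m³/yr.
Steady-state CSTR mass balance: W = Q·C + k·V·C, so C = W/(Q + kV).
Q + kV = 6.091e+07 + 32·1.86e+06 = 1.204e+08 m³/yr.
C = 253/1.204e+08 = 2.101e-06 kg/m³ = 0.002101 mg/L = 2.101 µg/L.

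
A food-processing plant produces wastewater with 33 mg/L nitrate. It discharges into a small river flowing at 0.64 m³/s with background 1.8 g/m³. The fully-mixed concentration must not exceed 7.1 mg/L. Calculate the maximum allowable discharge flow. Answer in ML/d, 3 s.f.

Mass balance at complete mixing: C_std·(Q_w + Q_r) = Q_w·C_e + Q_r·C_b.
Rearranging, Q_w = Q_r·(C_std − C_b)/(C_e − C_std) = 0.64·(7.1 − 1.8) / (33 − 7.1) = 0.131 m³/s.
= 11.32 ML/d.

11.3 ML/d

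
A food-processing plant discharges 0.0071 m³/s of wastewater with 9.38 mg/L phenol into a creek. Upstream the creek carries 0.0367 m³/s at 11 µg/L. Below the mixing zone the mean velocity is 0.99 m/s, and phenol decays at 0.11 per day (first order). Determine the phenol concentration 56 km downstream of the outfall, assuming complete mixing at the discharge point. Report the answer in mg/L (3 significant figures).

1.42 mg/L

11 µg/L = 0.011 mg/L.
After complete mixing, C₀ = (0.0071·9.38 + 0.0367·0.011) / 0.0438 = 1.53 mg/L.
Travel time t = 5.6e+04 m / 0.99 m/s = 5.657e+04 s = 0.6547 d.
C = 1.53·exp(−0.11·0.6547) = 1.53·0.9305 = 1.423 mg/L.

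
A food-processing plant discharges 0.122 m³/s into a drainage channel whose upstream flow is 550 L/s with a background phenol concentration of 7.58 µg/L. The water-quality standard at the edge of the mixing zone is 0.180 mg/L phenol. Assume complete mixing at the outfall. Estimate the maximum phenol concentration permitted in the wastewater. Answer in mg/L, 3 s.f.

0.957 mg/L

550 L/s = 0.55 m³/s.
7.58 µg/L = 0.00758 mg/L.
Mass balance: 0.18·0.672 = 0.122·Cₑ + 0.55·0.00758.
Cₑ = (0.121 − 0.004169) / 0.122 = 0.9573 mg/L.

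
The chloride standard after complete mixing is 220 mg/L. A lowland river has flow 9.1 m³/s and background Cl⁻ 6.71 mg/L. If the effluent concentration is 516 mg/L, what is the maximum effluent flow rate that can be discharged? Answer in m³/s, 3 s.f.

Mass balance at complete mixing: C_std·(Q_w + Q_r) = Q_w·C_e + Q_r·C_b.
Rearranging, Q_w = Q_r·(C_std − C_b)/(C_e − C_std) = 9.1·(220 − 6.71) / (516 − 220) = 6.557 m³/s.

6.56 m³/s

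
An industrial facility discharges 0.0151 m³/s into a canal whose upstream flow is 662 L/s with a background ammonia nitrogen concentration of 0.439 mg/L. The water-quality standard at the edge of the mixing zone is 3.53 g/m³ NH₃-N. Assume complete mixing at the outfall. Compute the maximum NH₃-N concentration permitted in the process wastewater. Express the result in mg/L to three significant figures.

662 L/s = 0.662 m³/s.
Mass balance: 3.53·0.6771 = 0.0151·Cₑ + 0.662·0.439.
Cₑ = (2.39 − 0.2906) / 0.0151 = 139 mg/L.

139 mg/L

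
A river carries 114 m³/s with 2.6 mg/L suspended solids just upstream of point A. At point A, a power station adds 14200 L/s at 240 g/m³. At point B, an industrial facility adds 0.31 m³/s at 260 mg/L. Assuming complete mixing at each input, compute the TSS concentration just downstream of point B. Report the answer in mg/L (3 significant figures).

14200 L/s = 14.2 m³/s.
After input A: C = (114·2.6 + 14.2·240) / 128.2 = 28.9 mg/L.
After input B: C = (128.2·28.9 + 0.31·260) / 128.5 = 29.45 mg/L.

29.5 mg/L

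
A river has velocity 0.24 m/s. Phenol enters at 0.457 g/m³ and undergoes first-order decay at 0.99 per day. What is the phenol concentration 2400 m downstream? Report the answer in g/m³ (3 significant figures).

0.408 g/m³

Travel time t = 2400 m / 0.24 m/s = 2400/0.24 = 1e+04 s = 0.1157 d.
First-order decay: C = 0.457·exp(−0.99·0.1157) = 0.457·0.8917 = 0.4075 g/m³.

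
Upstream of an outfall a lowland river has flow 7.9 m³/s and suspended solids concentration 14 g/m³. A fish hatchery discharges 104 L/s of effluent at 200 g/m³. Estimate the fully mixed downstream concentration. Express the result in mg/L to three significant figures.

104 L/s = 0.104 m³/s.
Flow-weighted mixing gives C = (0.104·200 + 7.9·14) / (0.104 + 7.9) = 131.4/8.004 = 16.42 mg/L.

16.4 mg/L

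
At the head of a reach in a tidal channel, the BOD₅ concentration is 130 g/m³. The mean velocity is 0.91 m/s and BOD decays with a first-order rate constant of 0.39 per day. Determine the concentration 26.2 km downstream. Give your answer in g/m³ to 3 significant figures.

Travel time t = 26.2 km / 0.91 m/s = 2.62e+04/0.91 = 2.879e+04 s = 0.3332 d.
First-order decay: C = 130·exp(−0.39·0.3332) = 130·0.8781 = 114.2 g/m³.

114 g/m³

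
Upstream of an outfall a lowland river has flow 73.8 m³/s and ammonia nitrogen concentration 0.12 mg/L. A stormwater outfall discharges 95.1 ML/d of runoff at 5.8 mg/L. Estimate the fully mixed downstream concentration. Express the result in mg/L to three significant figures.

95.1 ML/d = 1.101 m³/s.
Flow-weighted mixing gives C = (1.101·5.8 + 73.8·0.12) / (1.101 + 73.8) = 15.24/74.9 = 0.2035 mg/L.

0.203 mg/L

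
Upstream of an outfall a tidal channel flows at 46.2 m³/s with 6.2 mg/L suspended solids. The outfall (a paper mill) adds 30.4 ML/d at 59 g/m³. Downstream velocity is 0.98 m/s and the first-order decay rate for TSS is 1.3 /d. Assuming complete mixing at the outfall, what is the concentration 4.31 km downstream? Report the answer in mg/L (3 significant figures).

30.4 ML/d = 0.3519 m³/s.
After complete mixing, C₀ = (0.3519·59 + 46.2·6.2) / 46.55 = 6.599 mg/L.
Travel time t = 4310 m / 0.98 m/s = 4398 s = 0.0509 d.
C = 6.599·exp(−1.3·0.0509) = 6.599·0.936 = 6.177 mg/L.

6.18 mg/L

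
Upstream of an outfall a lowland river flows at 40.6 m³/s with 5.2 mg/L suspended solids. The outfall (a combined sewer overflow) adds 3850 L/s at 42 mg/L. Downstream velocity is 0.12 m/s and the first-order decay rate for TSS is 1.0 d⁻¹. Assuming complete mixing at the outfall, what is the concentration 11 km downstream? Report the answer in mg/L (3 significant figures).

2.90 mg/L

3850 L/s = 3.85 m³/s.
After complete mixing, C₀ = (3.85·42 + 40.6·5.2) / 44.45 = 8.387 mg/L.
Travel time t = 1.1e+04 m / 0.12 m/s = 9.167e+04 s = 1.061 d.
C = 8.387·exp(−1.0·1.061) = 8.387·0.3461 = 2.903 mg/L.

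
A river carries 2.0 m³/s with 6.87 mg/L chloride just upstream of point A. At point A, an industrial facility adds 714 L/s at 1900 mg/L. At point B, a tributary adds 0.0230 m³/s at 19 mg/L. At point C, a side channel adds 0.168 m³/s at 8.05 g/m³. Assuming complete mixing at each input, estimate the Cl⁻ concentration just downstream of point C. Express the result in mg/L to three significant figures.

714 L/s = 0.714 m³/s.
After input A: C = (2·6.87 + 0.714·1900) / 2.714 = 504.9 mg/L.
After input B: C = (2.714·504.9 + 0.023·19) / 2.737 = 500.8 mg/L.
After input C: C = (2.737·500.8 + 0.168·8.05) / 2.905 = 472.3 mg/L.

472 mg/L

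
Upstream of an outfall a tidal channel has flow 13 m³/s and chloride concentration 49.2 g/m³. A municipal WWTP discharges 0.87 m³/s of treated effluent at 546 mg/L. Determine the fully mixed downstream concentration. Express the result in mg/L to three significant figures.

Conservation of mass across the mixing zone: C = (0.87·546 + 13·49.2) / (0.87 + 13) = 1115/13.87 = 80.36 mg/L.

80.4 mg/L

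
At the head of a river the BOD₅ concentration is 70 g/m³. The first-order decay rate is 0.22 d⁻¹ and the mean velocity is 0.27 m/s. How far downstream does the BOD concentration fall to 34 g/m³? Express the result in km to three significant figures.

76.6 km

From C = C₀·e^(−kt), t = ln(C₀/C)/k = ln(70/34)/0.22 = 0.7221/0.22 = 3.282 d.
Distance = v·t = 0.27 m/s × 2.836e+05 s = 7.657e+04 m = 76.57 km.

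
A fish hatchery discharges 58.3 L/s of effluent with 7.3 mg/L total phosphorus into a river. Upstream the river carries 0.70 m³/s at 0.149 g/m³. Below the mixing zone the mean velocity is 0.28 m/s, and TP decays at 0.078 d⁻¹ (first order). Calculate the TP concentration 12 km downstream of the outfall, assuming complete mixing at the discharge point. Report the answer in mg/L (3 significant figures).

0.672 mg/L

58.3 L/s = 0.0583 m³/s.
After complete mixing, C₀ = (0.0583·7.3 + 0.7·0.149) / 0.7583 = 0.6988 mg/L.
Travel time t = 1.2e+04 m / 0.28 m/s = 4.286e+04 s = 0.496 d.
C = 0.6988·exp(−0.078·0.496) = 0.6988·0.962 = 0.6723 mg/L.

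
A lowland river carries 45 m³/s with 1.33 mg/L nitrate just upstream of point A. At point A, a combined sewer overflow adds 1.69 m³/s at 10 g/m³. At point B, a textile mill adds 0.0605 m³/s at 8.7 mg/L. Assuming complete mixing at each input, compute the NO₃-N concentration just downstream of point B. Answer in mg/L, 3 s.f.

After input A: C = (45·1.33 + 1.69·10) / 46.69 = 1.644 mg/L.
After input B: C = (46.69·1.644 + 0.0605·8.7) / 46.75 = 1.653 mg/L.

1.65 mg/L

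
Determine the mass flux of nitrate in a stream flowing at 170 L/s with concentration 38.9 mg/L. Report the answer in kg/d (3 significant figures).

571 kg/d

170 L/s = 0.17 m³/s.
Mass flux = Q·C = 0.17 m³/s × 38.9 g/m³ = 6.613 g/s.
= 6.613 g/s × 86.4 = 571.4 kg/d.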